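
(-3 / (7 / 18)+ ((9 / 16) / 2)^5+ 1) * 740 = -4967.27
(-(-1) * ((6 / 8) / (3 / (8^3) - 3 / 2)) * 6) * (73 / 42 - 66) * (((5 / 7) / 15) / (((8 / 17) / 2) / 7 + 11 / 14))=690944 / 61425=11.25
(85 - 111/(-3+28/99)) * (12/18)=67708/807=83.90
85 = 85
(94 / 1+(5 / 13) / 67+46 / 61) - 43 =2750052 / 53131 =51.76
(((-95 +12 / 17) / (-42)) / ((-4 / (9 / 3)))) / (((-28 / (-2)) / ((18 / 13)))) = -2061 / 12376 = -0.17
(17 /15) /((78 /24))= 68 /195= 0.35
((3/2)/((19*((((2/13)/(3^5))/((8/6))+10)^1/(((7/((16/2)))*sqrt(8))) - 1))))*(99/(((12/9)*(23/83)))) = 4017987846873/2911468104296+11480510384343*sqrt(2)/2911468104296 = 6.96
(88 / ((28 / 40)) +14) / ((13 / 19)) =18582 / 91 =204.20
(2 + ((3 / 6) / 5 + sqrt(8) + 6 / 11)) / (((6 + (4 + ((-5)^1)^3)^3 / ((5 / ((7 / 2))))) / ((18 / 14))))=-180*sqrt(2) / 86806069 - 2619 / 954866759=-0.00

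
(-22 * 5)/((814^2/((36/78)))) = -15/195767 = -0.00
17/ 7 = 2.43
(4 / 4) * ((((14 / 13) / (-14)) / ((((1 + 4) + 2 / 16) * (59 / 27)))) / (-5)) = 216 / 157235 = 0.00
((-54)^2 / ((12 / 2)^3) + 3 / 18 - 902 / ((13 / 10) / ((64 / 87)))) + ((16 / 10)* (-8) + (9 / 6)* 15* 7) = -3981673 / 11310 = -352.05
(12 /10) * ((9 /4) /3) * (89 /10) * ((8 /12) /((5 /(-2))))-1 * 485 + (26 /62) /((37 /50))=-69761874 /143375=-486.57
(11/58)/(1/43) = 473/58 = 8.16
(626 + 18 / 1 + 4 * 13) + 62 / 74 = 25783 / 37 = 696.84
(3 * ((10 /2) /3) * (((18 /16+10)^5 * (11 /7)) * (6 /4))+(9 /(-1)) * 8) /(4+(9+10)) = 921336778941 /10551296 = 87319.77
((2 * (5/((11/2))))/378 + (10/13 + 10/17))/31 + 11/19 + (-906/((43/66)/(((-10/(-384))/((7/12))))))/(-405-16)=0.77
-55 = -55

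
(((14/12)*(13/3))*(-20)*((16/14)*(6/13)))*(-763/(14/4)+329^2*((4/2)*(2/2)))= -11534080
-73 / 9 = -8.11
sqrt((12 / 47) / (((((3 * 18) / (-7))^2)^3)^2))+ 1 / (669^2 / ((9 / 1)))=117649 * sqrt(141) / 582680415456+ 1 / 49729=0.00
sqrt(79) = 8.89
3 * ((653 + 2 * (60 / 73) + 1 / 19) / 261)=302688 / 40223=7.53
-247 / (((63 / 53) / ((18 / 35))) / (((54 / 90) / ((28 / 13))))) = -29.77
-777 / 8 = -97.12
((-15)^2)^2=50625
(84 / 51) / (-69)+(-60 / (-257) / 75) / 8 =-70787 / 3014610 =-0.02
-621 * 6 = -3726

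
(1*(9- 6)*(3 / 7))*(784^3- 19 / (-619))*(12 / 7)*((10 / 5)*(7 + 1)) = 16994009089.08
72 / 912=3 / 38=0.08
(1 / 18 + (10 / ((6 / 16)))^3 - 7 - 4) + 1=1023463 / 54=18953.02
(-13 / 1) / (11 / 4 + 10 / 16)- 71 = -74.85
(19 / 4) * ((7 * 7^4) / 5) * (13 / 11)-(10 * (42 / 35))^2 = 4119649 / 220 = 18725.68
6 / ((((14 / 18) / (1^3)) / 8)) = 432 / 7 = 61.71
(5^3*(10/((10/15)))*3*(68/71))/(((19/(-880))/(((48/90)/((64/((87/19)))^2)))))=-2653880625/3895912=-681.20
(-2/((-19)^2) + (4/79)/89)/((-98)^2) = -6309/12188393182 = -0.00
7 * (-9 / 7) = -9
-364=-364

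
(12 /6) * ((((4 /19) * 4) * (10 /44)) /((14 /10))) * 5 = 2000 /1463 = 1.37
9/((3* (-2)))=-3/2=-1.50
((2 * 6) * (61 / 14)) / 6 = 61 / 7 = 8.71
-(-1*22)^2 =-484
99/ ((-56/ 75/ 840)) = -111375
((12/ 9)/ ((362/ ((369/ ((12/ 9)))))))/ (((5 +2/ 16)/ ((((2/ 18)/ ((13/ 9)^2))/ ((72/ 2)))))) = 9/ 30589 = 0.00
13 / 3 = 4.33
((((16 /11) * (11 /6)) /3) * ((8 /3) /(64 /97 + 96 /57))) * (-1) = -3686 /3645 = -1.01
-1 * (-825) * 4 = 3300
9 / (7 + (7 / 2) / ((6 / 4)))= 27 / 28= 0.96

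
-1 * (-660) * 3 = 1980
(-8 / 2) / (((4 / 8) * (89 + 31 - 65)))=-0.15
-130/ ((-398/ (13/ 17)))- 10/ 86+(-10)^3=-145449580/ 145469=-999.87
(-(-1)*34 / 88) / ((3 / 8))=34 / 33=1.03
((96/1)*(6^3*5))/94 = 51840/47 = 1102.98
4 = 4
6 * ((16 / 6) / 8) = 2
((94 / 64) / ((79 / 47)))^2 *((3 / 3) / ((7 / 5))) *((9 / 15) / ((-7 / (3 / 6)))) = -14639043 / 626296832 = -0.02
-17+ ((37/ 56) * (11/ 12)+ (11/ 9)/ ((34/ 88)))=-453451/ 34272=-13.23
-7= -7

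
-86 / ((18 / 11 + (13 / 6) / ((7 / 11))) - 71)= 39732 / 30473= 1.30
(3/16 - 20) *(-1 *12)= 951/4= 237.75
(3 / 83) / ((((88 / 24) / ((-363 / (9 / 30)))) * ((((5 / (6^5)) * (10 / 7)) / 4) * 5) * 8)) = -2694384 / 2075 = -1298.50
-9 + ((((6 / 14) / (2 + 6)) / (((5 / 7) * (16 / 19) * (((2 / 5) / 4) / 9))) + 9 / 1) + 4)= 769 / 64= 12.02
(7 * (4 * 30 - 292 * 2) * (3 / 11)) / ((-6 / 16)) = 2362.18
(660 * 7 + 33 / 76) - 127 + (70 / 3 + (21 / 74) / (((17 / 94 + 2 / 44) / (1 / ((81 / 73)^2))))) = 3250690500881 / 719531748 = 4517.79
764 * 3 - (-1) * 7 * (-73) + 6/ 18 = 5344/ 3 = 1781.33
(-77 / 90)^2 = 5929 / 8100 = 0.73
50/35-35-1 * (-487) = 3174/7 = 453.43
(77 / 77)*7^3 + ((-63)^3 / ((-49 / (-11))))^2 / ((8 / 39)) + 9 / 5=614428183147 / 40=15360704578.68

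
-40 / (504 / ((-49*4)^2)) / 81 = -27440 / 729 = -37.64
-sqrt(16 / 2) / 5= -2 * sqrt(2) / 5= -0.57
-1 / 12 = -0.08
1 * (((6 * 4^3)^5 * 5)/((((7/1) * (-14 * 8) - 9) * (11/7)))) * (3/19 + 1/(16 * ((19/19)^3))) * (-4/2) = 2447422689116160/165737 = 14766905936.01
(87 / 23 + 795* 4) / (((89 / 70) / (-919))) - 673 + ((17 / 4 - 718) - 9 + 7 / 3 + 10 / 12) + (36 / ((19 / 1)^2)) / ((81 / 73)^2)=-2302659.19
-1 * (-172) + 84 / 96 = 1383 / 8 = 172.88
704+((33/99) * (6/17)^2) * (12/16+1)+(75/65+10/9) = 23883394/33813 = 706.34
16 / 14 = 8 / 7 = 1.14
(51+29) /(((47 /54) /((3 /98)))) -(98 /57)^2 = -1064492 /7482447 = -0.14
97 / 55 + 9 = 592 / 55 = 10.76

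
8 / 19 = 0.42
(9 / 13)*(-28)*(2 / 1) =-504 / 13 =-38.77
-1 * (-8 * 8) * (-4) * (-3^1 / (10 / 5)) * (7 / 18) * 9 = 1344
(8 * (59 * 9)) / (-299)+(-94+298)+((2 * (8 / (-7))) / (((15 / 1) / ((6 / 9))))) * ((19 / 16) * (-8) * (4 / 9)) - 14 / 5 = 158870702 / 847665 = 187.42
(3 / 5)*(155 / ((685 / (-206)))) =-19158 / 685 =-27.97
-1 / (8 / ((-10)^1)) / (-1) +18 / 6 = 7 / 4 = 1.75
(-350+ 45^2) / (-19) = -88.16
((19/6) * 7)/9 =133/54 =2.46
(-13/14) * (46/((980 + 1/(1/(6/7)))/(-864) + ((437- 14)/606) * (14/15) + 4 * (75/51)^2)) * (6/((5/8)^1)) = -180973668096/3604295759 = -50.21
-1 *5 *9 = -45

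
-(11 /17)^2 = -121 /289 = -0.42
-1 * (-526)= 526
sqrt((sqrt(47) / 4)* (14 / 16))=sqrt(14)* 47^(1 / 4) / 8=1.22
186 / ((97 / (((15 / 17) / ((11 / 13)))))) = 36270 / 18139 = 2.00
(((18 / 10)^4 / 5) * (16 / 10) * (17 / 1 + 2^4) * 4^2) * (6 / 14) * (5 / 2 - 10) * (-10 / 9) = 27713664 / 4375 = 6334.55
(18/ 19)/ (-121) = -18/ 2299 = -0.01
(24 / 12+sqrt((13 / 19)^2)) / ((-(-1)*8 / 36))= 459 / 38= 12.08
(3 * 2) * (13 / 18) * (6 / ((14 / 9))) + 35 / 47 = 5744 / 329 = 17.46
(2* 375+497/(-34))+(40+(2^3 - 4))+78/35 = 930117/1190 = 781.61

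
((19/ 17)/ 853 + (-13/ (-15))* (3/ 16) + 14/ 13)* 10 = 18711549/ 1508104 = 12.41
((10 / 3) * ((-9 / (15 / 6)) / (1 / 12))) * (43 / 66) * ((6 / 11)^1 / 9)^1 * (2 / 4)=-344 / 121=-2.84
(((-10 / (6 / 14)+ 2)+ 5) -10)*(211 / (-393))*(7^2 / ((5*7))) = 116683 / 5895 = 19.79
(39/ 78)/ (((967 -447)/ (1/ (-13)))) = -1/ 13520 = -0.00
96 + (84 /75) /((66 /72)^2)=294432 /3025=97.33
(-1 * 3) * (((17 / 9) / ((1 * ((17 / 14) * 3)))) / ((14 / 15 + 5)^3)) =-5250 / 704969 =-0.01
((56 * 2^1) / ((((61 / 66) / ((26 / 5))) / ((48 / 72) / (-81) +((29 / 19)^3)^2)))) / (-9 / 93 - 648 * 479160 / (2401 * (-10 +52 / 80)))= 11709228613819940851648 / 20340329861805632040645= 0.58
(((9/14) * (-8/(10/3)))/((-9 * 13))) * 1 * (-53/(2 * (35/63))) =-1431/2275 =-0.63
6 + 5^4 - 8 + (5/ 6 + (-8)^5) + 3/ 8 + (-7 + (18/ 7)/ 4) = -5401225/ 168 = -32150.15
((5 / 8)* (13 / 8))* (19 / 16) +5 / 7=1.92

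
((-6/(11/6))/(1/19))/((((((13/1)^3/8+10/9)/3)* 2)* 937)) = -73872/204624871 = -0.00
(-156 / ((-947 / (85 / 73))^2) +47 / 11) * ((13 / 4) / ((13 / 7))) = 1572235521269 / 210280187084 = 7.48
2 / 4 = 1 / 2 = 0.50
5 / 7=0.71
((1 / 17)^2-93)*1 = -26876 / 289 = -93.00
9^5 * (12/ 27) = 26244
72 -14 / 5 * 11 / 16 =2803 / 40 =70.08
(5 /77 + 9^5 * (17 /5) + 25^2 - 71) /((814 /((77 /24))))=3229519 /4070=793.49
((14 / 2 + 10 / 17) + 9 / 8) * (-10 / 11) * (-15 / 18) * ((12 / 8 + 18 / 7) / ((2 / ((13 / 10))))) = 1463475 / 83776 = 17.47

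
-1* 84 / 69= -28 / 23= -1.22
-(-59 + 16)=43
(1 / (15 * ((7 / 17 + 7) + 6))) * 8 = 34 / 855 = 0.04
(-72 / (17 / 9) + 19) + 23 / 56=-17809 / 952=-18.71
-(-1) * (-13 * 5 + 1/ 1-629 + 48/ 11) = -7575/ 11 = -688.64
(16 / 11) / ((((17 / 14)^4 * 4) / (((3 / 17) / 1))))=460992 / 15618427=0.03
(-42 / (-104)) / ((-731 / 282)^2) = 417501 / 6946693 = 0.06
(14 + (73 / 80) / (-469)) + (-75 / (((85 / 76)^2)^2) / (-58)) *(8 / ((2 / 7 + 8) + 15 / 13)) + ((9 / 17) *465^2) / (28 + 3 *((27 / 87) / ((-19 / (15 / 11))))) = 15987090251744453388027 / 3887186821167000400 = 4112.77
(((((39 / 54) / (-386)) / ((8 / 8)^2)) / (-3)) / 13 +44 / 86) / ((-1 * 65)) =-0.01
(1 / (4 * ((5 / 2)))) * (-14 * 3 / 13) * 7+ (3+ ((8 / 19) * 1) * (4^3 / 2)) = 17552 / 1235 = 14.21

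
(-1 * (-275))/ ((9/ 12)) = 1100/ 3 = 366.67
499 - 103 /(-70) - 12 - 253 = 16483 /70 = 235.47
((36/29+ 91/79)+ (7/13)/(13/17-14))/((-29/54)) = -94590876/21592675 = -4.38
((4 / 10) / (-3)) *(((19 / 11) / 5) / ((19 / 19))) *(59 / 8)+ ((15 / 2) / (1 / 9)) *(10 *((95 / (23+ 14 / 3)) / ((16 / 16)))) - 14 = 630909857 / 273900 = 2303.43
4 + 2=6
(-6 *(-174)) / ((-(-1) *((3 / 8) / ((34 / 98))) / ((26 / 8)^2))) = 499902 / 49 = 10202.08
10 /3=3.33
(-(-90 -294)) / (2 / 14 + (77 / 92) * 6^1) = 123648 / 1663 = 74.35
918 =918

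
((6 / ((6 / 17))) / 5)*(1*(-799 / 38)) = -13583 / 190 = -71.49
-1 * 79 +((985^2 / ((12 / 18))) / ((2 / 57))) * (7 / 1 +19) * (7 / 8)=15097669961 / 16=943604372.56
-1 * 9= -9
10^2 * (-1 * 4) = -400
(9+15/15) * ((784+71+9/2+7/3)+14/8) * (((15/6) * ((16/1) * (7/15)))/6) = 725410/27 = 26867.04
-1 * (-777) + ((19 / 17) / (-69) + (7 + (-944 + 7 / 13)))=-2431876 / 15249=-159.48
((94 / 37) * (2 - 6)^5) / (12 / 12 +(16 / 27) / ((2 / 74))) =-113.47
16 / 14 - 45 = -307 / 7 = -43.86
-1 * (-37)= 37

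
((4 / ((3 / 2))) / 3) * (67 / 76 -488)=-74042 / 171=-432.99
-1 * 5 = -5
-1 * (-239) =239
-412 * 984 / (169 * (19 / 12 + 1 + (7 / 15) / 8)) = -48648960 / 53573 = -908.09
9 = 9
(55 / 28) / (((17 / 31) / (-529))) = -901945 / 476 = -1894.84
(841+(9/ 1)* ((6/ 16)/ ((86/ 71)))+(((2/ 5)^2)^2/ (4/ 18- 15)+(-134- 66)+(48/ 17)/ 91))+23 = 8427876113213/ 12638990000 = 666.82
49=49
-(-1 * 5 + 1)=4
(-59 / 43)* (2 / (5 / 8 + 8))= -944 / 2967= -0.32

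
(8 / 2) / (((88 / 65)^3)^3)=20711912837890625 / 79119595457216512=0.26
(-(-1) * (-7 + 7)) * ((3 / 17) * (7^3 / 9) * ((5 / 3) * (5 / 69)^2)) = 0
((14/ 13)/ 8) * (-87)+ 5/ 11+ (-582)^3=-112762580935/ 572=-197137379.26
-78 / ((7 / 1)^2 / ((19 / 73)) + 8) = -494 / 1243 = -0.40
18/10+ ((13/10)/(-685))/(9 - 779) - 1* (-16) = 93886113/5274500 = 17.80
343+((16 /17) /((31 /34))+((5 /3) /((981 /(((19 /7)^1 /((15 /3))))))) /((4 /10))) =344.03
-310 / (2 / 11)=-1705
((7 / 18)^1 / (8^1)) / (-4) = -7 / 576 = -0.01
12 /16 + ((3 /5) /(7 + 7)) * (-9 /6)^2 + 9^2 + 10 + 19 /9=236773 /2520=93.96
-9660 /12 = -805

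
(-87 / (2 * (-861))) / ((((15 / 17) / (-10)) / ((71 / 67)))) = -35003 / 57687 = -0.61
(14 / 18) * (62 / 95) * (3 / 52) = 217 / 7410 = 0.03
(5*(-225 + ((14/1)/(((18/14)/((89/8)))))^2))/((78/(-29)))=-208874965/7776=-26861.49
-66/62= -1.06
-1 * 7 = -7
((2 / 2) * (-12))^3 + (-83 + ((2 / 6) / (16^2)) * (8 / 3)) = -521567 / 288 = -1811.00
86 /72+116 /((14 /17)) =35797 /252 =142.05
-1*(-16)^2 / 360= -32 / 45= -0.71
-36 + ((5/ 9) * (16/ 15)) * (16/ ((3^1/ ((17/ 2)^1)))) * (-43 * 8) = -751460/ 81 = -9277.28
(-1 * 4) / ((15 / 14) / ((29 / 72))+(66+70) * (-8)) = 203 / 55081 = 0.00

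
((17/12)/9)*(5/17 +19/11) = 7/22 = 0.32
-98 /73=-1.34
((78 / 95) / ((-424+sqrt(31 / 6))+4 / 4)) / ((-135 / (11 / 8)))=0.00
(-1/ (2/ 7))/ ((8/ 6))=-21/ 8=-2.62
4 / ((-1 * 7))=-4 / 7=-0.57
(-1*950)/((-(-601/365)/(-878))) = 304446500/601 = 506566.56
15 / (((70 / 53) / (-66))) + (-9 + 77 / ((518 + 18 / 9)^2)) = -1435823461 / 1892800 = -758.57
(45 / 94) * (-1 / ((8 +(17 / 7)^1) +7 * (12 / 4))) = -63 / 4136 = -0.02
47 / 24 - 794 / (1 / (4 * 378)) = -28812625 / 24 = -1200526.04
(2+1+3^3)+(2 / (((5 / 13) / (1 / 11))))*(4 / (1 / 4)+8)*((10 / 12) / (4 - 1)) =1094 / 33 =33.15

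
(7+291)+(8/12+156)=1364/3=454.67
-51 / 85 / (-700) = 3 / 3500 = 0.00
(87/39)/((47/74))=2146/611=3.51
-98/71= -1.38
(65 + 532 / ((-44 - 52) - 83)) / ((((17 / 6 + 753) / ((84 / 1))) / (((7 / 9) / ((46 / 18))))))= 39171384 / 18670595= 2.10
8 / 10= 4 / 5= 0.80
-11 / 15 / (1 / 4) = -44 / 15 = -2.93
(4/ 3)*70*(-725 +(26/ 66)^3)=-7294595840/ 107811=-67660.96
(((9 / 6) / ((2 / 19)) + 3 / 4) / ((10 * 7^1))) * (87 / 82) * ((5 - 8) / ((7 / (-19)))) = 14877 / 8036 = 1.85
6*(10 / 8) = 7.50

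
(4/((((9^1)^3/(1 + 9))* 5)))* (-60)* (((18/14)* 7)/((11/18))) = -320/33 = -9.70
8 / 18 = 4 / 9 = 0.44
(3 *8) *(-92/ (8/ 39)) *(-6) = 64584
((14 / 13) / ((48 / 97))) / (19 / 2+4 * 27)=679 / 36660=0.02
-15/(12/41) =-205/4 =-51.25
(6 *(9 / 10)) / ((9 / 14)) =42 / 5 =8.40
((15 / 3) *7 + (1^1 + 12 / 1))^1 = 48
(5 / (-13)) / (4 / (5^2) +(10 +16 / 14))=-875 / 25714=-0.03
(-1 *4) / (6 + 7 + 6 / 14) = -14 / 47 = -0.30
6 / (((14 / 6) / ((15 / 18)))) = 15 / 7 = 2.14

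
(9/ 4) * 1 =9/ 4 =2.25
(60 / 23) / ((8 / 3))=45 / 46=0.98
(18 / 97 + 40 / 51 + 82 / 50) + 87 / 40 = 4734161 / 989400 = 4.78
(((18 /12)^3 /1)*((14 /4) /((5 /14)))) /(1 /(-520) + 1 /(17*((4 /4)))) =292383 /503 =581.28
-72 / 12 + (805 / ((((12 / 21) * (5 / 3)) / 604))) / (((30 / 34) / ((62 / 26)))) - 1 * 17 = 89681784 / 65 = 1379719.75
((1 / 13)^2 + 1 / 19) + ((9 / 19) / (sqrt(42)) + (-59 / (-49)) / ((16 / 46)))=3*sqrt(42) / 266 + 4431023 / 1258712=3.59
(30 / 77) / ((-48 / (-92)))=115 / 154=0.75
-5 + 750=745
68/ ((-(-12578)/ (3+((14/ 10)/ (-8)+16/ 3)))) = 16643/ 377340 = 0.04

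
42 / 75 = 14 / 25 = 0.56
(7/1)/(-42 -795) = -7/837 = -0.01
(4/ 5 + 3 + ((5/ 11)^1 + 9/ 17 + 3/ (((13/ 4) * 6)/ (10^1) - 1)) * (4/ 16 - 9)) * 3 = -1728954/ 17765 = -97.32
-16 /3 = -5.33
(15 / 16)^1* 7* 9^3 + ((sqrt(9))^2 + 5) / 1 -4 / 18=690889 / 144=4797.84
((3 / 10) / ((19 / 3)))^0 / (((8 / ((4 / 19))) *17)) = 1 / 646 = 0.00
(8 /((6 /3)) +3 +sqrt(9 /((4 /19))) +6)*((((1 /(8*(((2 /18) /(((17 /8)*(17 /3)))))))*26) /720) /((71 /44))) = 41327*sqrt(19) /90880 +537251 /136320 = 5.92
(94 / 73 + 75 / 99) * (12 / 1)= 19708 / 803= 24.54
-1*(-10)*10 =100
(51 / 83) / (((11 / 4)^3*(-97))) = -3264 / 10715881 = -0.00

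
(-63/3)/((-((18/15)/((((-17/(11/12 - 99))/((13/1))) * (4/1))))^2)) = 9710400/234120601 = 0.04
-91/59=-1.54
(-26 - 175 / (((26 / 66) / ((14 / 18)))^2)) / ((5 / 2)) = -2154242 / 7605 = -283.27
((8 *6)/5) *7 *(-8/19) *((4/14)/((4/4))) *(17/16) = -816/95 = -8.59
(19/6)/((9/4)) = 38/27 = 1.41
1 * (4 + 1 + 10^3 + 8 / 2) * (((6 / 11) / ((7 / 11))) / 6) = 1009 / 7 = 144.14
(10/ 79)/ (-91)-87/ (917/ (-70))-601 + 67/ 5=-2735622342/ 4708795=-580.96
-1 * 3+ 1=-2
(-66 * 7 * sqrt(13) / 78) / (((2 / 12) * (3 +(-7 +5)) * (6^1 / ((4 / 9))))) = -308 * sqrt(13) / 117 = -9.49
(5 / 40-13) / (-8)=103 / 64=1.61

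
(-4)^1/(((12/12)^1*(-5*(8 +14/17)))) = 0.09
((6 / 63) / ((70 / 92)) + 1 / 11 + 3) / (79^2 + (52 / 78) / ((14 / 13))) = 13001 / 25231745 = 0.00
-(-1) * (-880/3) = -880/3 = -293.33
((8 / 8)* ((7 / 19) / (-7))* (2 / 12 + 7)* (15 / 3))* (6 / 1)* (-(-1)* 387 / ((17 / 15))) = -3864.01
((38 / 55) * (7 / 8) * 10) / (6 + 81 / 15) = 35 / 66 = 0.53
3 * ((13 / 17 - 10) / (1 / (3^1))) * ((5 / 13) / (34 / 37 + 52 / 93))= -24310665 / 1124006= -21.63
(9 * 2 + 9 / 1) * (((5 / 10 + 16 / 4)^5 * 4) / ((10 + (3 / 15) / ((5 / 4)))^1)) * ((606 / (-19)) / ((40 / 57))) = -7246198035 / 8128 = -891510.59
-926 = -926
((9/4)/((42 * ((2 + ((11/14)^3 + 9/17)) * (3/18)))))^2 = 24980004/2197078129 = 0.01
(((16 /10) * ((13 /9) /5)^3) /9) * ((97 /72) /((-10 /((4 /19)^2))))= -1704872 /66614653125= -0.00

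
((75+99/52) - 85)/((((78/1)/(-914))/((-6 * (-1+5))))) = -384794/169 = -2276.89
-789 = -789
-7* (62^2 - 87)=-26299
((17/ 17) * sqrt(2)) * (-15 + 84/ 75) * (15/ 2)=-1041 * sqrt(2)/ 10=-147.22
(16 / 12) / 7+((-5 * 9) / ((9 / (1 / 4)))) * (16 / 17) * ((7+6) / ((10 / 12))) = -6484 / 357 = -18.16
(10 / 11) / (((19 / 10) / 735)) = 73500 / 209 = 351.67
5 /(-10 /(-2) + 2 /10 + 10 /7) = 175 /232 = 0.75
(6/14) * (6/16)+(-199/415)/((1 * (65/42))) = -225273/1510600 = -0.15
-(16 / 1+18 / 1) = -34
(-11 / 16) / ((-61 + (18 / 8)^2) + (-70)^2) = -11 / 77505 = -0.00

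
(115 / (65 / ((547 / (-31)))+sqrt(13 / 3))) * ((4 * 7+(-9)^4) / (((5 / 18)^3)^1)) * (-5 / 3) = 44074587985956 * sqrt(39) / 20727395+7493485708764 / 318883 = 36778489.76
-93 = -93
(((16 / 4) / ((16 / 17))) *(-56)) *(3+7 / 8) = -3689 / 4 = -922.25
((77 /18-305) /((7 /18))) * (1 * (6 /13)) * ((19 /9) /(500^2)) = -102847 /34125000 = -0.00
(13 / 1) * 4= 52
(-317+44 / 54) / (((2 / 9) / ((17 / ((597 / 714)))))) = -17270351 / 597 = -28928.56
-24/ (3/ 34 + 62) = -816/ 2111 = -0.39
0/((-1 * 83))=0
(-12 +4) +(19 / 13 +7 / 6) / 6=-3539 / 468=-7.56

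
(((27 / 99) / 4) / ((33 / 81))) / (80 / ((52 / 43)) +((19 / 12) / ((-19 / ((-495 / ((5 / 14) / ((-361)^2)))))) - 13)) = 1053 / 94707993490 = 0.00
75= 75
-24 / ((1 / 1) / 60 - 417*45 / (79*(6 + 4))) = 113760 / 112511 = 1.01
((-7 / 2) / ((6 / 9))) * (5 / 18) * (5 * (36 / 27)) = -175 / 18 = -9.72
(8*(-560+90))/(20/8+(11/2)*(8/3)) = -22560/103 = -219.03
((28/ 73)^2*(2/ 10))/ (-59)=-784/ 1572055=-0.00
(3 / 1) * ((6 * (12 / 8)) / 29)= 27 / 29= 0.93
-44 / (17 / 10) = -440 / 17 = -25.88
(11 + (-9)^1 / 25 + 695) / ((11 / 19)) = 335179 / 275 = 1218.83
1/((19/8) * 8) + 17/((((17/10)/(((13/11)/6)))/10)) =12383/627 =19.75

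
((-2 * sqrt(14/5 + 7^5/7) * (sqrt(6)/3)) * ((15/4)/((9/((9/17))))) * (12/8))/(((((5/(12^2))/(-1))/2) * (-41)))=-216 * sqrt(360570)/3485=-37.22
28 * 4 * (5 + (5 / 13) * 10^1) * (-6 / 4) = -19320 / 13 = -1486.15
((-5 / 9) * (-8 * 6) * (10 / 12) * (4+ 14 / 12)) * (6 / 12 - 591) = -1830550 / 27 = -67798.15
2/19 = 0.11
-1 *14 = -14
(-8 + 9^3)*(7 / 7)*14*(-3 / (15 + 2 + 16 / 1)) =-10094 / 11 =-917.64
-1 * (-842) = 842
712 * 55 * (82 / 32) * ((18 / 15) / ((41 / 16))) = 46992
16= 16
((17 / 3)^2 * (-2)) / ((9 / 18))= -1156 / 9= -128.44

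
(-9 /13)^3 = -729 /2197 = -0.33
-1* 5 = -5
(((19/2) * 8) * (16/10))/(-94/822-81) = -124944/83345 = -1.50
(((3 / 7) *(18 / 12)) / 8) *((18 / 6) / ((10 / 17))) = 459 / 1120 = 0.41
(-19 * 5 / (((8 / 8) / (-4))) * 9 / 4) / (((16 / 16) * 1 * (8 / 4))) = 855 / 2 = 427.50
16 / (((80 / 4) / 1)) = 4 / 5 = 0.80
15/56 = 0.27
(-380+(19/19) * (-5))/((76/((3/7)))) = -165/76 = -2.17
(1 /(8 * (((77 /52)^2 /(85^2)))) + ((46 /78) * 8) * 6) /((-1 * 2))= -16964261 /77077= -220.09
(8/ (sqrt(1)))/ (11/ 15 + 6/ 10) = 6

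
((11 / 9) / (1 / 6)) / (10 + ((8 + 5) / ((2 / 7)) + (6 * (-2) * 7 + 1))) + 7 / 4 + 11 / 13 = 1817 / 780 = 2.33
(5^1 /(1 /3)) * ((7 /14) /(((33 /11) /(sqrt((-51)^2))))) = 255 /2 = 127.50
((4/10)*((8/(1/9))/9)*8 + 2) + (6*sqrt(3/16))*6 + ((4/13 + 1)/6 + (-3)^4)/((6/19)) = 9*sqrt(3) + 666409/2340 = 300.38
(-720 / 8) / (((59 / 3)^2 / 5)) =-4050 / 3481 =-1.16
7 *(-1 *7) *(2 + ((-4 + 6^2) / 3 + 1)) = -2009 / 3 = -669.67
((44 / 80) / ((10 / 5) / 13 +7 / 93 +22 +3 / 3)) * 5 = 13299 / 112336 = 0.12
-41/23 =-1.78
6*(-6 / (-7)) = 36 / 7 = 5.14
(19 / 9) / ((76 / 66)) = 11 / 6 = 1.83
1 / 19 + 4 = 77 / 19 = 4.05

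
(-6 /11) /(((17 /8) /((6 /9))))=-0.17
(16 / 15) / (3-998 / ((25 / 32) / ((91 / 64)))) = -40 / 68001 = -0.00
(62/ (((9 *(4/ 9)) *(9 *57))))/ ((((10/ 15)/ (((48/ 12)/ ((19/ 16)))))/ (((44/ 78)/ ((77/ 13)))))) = 0.01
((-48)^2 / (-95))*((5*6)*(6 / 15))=-27648 / 95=-291.03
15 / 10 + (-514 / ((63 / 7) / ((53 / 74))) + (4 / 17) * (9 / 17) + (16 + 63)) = 7645195 / 192474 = 39.72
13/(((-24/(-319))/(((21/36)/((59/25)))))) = 725725/16992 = 42.71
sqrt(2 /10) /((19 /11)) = 11 * sqrt(5) /95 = 0.26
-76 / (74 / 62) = -2356 / 37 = -63.68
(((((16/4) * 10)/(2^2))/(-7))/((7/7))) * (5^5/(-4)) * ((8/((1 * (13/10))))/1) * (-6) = -41208.79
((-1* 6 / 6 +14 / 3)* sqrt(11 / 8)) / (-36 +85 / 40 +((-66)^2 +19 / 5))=110* sqrt(22) / 519111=0.00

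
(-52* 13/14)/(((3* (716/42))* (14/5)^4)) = -105625/6876464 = -0.02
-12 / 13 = -0.92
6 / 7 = 0.86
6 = 6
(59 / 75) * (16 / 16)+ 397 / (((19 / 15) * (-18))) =-47383 / 2850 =-16.63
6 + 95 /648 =6.15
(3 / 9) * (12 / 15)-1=-11 / 15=-0.73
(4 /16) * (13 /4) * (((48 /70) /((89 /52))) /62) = 507 /96565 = 0.01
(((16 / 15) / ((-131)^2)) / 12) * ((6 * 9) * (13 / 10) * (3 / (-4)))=-117 / 429025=-0.00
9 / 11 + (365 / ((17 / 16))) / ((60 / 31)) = 100031 / 561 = 178.31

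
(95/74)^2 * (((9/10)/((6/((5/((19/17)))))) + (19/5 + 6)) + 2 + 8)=33.74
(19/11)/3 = 19/33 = 0.58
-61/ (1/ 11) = -671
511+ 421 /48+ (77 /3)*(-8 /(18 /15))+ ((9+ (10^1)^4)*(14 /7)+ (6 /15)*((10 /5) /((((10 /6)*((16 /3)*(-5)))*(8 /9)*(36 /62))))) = 1466396989 /72000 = 20366.62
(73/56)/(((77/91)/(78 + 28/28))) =121.71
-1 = -1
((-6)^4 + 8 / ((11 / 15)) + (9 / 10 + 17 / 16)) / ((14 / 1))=1151807 / 12320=93.49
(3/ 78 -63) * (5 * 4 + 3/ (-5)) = -158789/ 130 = -1221.45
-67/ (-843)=67/ 843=0.08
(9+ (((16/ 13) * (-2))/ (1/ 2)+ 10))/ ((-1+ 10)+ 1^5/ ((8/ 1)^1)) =1464/ 949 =1.54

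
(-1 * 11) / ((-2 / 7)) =77 / 2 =38.50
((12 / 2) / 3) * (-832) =-1664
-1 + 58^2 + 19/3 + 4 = 10120/3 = 3373.33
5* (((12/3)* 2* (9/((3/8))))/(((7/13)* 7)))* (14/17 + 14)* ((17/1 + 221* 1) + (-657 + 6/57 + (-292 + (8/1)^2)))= -324829440/133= -2442326.62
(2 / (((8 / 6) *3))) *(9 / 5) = 9 / 10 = 0.90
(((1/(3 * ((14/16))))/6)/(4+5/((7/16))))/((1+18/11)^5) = 161051/4984209207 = 0.00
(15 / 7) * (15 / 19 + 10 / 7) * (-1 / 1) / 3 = -1475 / 931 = -1.58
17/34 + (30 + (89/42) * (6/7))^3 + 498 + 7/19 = 146216827495/4470662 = 32705.86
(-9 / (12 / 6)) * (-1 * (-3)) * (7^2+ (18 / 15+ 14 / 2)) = -3861 / 5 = -772.20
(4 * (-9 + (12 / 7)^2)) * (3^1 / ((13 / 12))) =-67.14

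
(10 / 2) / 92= 5 / 92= 0.05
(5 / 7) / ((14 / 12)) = 30 / 49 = 0.61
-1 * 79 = -79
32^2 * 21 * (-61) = -1311744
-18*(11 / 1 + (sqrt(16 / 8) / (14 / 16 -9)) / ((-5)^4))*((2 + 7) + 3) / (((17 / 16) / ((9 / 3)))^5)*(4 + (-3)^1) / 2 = -302707113984 / 1419857 + 220150628352*sqrt(2) / 57681690625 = -213190.10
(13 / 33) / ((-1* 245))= -13 / 8085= -0.00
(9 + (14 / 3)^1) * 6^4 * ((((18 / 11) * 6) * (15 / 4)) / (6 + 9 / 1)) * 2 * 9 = 8608032 / 11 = 782548.36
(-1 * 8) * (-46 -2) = 384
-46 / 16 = -23 / 8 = -2.88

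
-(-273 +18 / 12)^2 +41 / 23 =-6781363 / 92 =-73710.47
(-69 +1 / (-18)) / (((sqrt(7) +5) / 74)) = -229955 / 162 +45991 * sqrt(7) / 162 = -668.36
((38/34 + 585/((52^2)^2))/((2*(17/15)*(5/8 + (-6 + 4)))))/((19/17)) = -14573145/45416384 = -0.32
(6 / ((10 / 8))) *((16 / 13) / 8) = 0.74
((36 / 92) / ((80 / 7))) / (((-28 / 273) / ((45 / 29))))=-22113 / 42688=-0.52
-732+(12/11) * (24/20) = -40188/55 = -730.69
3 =3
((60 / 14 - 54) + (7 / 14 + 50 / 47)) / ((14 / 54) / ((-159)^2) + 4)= -21626403921 / 1796573590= -12.04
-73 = -73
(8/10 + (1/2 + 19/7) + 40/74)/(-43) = -11797/111370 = -0.11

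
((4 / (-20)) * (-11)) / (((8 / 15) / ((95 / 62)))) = 3135 / 496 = 6.32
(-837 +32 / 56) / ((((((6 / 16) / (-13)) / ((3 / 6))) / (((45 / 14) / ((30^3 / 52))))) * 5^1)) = 197899 / 11025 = 17.95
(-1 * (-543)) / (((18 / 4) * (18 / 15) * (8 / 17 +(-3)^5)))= -15385 / 37107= -0.41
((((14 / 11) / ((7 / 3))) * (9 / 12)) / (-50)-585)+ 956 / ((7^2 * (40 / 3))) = -31453071 / 53900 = -583.54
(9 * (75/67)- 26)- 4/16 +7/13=-54479/3484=-15.64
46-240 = -194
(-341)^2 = 116281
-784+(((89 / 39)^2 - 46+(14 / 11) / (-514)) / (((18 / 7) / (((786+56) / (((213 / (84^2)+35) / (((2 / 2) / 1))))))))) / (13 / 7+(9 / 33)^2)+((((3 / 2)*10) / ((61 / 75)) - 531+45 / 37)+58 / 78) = -133074008386735232998 / 89190424966875453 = -1492.02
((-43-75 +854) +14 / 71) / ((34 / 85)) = 130675 / 71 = 1840.49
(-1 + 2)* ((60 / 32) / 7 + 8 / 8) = 71 / 56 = 1.27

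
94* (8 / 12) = 188 / 3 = 62.67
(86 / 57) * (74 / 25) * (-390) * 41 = -6784024 / 95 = -71410.78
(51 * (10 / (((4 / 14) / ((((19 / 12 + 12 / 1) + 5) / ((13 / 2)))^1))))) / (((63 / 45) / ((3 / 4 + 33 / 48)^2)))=50135975 / 6656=7532.45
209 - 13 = 196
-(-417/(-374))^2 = -173889/139876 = -1.24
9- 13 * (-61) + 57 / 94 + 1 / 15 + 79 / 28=15900461 / 19740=805.49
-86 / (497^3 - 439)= -43 / 61381517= -0.00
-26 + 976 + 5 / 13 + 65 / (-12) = 147415 / 156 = 944.97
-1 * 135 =-135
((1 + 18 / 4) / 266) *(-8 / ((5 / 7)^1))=-0.23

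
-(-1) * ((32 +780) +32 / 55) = 44692 / 55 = 812.58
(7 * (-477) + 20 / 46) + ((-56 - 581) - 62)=-92864 / 23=-4037.57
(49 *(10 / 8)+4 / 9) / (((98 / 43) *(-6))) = -95503 / 21168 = -4.51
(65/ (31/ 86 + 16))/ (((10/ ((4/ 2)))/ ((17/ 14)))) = 9503/ 9849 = 0.96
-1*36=-36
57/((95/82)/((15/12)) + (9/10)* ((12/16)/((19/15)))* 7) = 355224/29023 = 12.24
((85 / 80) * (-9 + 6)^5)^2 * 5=85325805 / 256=333303.93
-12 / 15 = -4 / 5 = -0.80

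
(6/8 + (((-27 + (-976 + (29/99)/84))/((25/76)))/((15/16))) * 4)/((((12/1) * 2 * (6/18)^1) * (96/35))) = -40567891141/68428800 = -592.85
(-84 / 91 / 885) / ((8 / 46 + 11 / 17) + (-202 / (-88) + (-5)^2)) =-68816 / 1855047025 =-0.00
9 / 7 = 1.29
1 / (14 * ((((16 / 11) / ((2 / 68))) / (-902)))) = -4961 / 3808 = -1.30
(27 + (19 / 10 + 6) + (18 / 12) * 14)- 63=-71 / 10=-7.10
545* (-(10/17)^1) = -5450/17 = -320.59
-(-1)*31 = 31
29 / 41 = 0.71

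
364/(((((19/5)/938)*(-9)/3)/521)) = -889430360/57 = -15604041.40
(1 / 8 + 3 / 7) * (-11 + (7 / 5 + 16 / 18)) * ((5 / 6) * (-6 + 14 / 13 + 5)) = -217 / 702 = -0.31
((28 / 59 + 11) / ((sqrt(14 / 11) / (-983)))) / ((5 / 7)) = -665491 *sqrt(154) / 590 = -13997.50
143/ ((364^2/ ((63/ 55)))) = 9/ 7280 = 0.00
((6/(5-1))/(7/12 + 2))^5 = 1889568/28629151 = 0.07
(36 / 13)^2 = 1296 / 169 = 7.67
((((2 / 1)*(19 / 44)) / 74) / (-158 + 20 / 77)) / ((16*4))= -133 / 115046912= -0.00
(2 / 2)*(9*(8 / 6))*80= 960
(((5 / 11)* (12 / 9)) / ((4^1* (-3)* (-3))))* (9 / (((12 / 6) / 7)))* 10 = 175 / 33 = 5.30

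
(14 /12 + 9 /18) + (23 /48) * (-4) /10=59 /40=1.48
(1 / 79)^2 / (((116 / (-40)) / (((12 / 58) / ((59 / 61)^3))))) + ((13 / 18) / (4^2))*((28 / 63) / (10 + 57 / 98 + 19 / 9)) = 681177487740863 / 434443007981998980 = 0.00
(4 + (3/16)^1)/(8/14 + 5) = 469/624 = 0.75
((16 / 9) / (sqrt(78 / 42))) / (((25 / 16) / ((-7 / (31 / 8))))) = -14336 * sqrt(91) / 90675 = -1.51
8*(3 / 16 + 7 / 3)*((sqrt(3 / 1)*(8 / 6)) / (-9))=-242*sqrt(3) / 81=-5.17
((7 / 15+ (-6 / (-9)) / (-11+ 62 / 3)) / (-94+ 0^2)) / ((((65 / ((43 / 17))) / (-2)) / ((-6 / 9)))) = -20038 / 67775175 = -0.00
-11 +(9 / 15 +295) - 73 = 1058 / 5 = 211.60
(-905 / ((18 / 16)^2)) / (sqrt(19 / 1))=-164.05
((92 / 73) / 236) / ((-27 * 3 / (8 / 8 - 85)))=644 / 116289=0.01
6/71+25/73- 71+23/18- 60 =-12062471/93294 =-129.30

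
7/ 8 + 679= 5439/ 8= 679.88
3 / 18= 1 / 6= 0.17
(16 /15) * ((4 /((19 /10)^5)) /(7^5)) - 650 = -81150800711350 /124847387679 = -650.00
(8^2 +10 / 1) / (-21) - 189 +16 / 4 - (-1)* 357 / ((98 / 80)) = 2161 / 21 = 102.90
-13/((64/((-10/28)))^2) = -325/802816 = -0.00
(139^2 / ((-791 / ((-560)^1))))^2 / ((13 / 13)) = 2389126662400 / 12769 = 187103662.18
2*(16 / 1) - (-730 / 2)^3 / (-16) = -48626613 / 16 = -3039163.31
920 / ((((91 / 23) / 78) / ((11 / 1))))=1396560 / 7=199508.57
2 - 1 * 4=-2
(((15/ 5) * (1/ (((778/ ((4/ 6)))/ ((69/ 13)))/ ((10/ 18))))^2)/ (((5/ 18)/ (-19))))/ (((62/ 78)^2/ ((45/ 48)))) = -2261475/ 1163355848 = -0.00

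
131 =131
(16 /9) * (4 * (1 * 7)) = 448 /9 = 49.78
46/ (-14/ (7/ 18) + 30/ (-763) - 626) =-17549/ 252568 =-0.07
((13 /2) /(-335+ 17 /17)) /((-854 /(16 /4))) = 13 /142618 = 0.00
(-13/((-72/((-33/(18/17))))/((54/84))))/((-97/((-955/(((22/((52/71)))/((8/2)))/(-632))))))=433506970/144627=2997.41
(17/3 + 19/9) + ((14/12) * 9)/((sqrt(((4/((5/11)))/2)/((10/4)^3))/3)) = 70/9 + 1575 * sqrt(11)/88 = 67.14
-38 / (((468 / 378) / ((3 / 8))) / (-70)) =41895 / 52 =805.67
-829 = -829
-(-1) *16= 16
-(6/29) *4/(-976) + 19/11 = 67255/38918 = 1.73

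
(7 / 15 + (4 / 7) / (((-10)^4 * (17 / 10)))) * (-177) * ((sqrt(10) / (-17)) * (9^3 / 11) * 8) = 7166148732 * sqrt(10) / 2781625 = 8146.80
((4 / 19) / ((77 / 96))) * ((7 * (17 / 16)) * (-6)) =-2448 / 209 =-11.71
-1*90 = -90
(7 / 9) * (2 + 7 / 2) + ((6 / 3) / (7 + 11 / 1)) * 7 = 91 / 18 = 5.06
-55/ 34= -1.62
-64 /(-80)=4 /5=0.80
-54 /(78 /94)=-65.08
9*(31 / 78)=3.58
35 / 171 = 0.20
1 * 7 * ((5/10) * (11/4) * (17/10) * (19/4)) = 24871/320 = 77.72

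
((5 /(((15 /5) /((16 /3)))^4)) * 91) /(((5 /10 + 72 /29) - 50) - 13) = -1729495040 /22838841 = -75.73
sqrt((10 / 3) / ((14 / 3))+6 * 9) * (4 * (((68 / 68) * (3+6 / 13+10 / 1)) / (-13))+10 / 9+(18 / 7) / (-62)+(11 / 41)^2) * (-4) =6658785128 * sqrt(2681) / 3883780719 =88.77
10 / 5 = 2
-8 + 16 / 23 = -168 / 23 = -7.30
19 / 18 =1.06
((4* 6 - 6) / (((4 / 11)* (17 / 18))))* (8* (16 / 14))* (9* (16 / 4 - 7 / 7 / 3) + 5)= 2166912 / 119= 18209.34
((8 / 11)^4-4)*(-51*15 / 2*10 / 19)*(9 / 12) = 156255075 / 278179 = 561.71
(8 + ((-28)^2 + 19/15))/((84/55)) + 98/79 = 10364927/19908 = 520.64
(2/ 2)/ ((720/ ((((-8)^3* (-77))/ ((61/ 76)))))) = 187264/ 2745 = 68.22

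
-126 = -126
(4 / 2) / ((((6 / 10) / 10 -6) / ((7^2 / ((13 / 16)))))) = -78400 / 3861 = -20.31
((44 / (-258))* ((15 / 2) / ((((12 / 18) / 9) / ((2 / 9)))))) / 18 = -55 / 258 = -0.21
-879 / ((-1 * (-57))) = -15.42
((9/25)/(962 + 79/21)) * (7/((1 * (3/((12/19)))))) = 5292/9633475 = 0.00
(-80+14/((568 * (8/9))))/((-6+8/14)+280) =-1271879/4366784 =-0.29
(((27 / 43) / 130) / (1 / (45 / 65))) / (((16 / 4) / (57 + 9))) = 8019 / 145340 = 0.06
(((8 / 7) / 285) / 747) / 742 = 4 / 552888315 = 0.00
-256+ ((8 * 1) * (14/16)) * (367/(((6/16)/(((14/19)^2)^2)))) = 689439104/390963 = 1763.44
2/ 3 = 0.67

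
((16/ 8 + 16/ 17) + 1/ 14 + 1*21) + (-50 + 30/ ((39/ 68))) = 81435/ 3094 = 26.32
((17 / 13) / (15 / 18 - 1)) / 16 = -51 / 104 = -0.49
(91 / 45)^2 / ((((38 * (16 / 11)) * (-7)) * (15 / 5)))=-13013 / 3693600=-0.00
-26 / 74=-13 / 37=-0.35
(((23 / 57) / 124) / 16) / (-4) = -0.00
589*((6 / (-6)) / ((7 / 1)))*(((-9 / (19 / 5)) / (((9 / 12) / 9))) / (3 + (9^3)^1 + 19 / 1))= 16740 / 5257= 3.18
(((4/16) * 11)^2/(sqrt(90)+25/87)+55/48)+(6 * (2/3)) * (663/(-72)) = -38887721/1088936+2747547 * sqrt(10)/10889360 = -34.91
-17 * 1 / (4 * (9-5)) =-17 / 16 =-1.06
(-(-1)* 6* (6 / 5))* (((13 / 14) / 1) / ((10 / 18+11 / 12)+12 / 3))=8424 / 6895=1.22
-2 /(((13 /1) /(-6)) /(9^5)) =708588 /13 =54506.77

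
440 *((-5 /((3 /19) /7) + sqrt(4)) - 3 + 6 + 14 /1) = -89173.33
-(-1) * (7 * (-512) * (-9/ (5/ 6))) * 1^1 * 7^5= 3252759552/ 5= 650551910.40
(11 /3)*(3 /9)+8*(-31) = -246.78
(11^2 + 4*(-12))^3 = 389017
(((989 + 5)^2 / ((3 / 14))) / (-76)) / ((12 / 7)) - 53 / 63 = -84726101 / 2394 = -35391.02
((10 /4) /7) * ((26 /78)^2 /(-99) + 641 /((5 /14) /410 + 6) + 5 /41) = 67281004885 /1761634413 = 38.19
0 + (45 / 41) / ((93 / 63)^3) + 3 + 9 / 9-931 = -1131849792 / 1221431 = -926.66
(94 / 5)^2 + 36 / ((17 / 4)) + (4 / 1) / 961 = 147815032 / 408425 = 361.91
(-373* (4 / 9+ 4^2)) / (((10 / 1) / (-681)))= 6265654 / 15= 417710.27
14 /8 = 7 /4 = 1.75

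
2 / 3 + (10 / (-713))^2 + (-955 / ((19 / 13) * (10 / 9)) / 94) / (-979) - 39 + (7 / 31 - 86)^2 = 39033672257244385 / 5333280877716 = 7318.89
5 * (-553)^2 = 1529045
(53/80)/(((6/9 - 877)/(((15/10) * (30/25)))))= -0.00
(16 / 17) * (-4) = -64 / 17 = -3.76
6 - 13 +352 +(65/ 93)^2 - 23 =2789203/ 8649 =322.49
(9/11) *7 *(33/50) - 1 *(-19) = 1139/50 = 22.78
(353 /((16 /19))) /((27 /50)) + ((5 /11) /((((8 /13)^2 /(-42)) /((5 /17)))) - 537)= 36263309 /161568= 224.45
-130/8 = -65/4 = -16.25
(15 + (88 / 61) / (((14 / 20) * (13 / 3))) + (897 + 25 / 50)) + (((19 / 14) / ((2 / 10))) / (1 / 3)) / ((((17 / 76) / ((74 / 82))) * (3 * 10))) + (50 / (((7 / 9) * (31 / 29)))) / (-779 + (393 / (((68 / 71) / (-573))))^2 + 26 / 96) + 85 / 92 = 969601518401218931178039833 / 1057781166705875070476836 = 916.64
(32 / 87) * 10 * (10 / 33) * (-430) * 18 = -2752000 / 319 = -8626.96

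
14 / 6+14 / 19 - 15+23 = 631 / 57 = 11.07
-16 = -16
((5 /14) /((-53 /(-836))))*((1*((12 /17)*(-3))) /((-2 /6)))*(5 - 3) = 71.58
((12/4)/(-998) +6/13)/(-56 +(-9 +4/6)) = -17847/2503982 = -0.01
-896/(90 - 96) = 448/3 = 149.33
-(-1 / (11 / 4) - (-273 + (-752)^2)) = 6217545 / 11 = 565231.36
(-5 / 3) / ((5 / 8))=-2.67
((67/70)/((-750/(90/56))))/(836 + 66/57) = -1273/519596000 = -0.00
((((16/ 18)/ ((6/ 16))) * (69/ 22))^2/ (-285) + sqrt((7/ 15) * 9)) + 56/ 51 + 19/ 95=3.15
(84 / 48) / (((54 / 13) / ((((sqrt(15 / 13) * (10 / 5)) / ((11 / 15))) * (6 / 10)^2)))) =7 * sqrt(195) / 220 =0.44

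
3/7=0.43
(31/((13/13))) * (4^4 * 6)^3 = 112340238336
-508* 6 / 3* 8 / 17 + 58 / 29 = -8094 / 17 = -476.12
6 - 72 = -66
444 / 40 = 111 / 10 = 11.10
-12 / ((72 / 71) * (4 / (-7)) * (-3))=-497 / 72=-6.90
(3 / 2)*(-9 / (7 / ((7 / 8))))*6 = -81 / 8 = -10.12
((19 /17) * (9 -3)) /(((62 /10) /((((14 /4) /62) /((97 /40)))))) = 39900 /1584689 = 0.03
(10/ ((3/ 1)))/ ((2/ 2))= 10/ 3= 3.33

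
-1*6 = -6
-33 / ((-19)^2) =-33 / 361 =-0.09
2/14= 1/7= 0.14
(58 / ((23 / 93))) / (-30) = -899 / 115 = -7.82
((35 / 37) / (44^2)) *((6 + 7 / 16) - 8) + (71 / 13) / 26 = 40539101 / 193692928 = 0.21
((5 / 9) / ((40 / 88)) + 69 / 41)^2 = 1149184 / 136161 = 8.44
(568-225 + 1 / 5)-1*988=-3224 / 5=-644.80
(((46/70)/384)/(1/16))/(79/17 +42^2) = 391/25256280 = 0.00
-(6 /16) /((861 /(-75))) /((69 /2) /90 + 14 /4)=1125 /133742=0.01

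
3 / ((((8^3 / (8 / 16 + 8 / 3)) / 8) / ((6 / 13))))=57 / 832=0.07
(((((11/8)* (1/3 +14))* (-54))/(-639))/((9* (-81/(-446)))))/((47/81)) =1.76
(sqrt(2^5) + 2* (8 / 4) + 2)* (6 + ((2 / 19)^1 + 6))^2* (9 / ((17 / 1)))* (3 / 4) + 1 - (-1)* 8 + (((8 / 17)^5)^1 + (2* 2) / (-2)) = 1428300* sqrt(2) / 6137 + 182539374337 / 512568377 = 685.27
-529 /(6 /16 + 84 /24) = -4232 /31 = -136.52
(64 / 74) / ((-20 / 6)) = -48 / 185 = -0.26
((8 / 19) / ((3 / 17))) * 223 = 30328 / 57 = 532.07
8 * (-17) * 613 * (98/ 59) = -8170064/ 59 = -138475.66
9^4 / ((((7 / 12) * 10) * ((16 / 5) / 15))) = 295245 / 56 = 5272.23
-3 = -3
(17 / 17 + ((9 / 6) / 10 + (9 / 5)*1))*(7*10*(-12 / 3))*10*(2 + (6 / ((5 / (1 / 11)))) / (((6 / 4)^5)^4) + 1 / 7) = -226295772120004 / 12784876137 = -17700.27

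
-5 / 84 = -0.06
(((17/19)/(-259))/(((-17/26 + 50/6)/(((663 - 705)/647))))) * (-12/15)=-31824/1362248795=-0.00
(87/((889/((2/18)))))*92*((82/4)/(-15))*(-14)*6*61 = 13345336/1905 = 7005.43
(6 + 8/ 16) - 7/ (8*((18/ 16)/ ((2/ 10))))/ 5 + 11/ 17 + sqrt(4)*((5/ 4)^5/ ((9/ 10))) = 4536187/ 326400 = 13.90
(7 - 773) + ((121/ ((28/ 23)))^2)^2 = 59985932791425/ 614656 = 97592690.53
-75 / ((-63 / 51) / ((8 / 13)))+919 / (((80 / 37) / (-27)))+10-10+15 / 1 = -83164171 / 7280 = -11423.65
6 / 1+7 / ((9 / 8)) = 12.22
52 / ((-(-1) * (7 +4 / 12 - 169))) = -156 / 485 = -0.32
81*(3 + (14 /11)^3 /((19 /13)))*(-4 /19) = -36138636 /480491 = -75.21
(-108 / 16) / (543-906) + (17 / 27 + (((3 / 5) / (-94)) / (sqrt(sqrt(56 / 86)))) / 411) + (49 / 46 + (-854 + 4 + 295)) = -166298021 / 300564-sqrt(2) *43^(1 / 4) *7^(3 / 4) / 901460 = -553.29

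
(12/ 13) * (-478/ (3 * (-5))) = 1912/ 65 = 29.42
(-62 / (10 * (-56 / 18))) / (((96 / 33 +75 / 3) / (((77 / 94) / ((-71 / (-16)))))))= 67518 / 5122295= 0.01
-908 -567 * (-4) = 1360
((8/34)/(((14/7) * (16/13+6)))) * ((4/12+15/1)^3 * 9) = 1265368/2397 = 527.90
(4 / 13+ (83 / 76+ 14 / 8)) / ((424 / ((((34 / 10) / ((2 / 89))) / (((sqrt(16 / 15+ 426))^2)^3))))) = 397275975 / 27531103102454848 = 0.00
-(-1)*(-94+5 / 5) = -93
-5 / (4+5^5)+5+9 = 43801 / 3129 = 14.00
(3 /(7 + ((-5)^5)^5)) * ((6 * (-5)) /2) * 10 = 225 /149011611938476559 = 0.00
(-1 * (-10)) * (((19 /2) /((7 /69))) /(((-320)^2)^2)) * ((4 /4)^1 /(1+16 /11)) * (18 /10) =4807 /73400320000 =0.00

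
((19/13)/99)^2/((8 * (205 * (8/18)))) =361/1207308960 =0.00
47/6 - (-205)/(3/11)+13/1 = 1545/2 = 772.50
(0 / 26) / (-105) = 0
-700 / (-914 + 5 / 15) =2100 / 2741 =0.77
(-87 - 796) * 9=-7947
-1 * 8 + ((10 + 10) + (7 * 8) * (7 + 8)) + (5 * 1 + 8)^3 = 3049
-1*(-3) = 3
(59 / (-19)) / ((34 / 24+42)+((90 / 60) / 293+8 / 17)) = -3526548 / 49847165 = -0.07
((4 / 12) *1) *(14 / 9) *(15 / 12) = 35 / 54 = 0.65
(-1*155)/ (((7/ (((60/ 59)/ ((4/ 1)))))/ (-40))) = 93000/ 413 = 225.18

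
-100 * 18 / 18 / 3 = -100 / 3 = -33.33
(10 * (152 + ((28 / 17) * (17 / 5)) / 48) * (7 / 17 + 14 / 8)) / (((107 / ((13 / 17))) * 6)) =5813899 / 1484304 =3.92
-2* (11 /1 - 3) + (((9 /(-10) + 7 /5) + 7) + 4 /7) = -111 /14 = -7.93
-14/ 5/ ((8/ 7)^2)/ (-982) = 343/ 157120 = 0.00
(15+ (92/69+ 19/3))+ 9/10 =707/30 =23.57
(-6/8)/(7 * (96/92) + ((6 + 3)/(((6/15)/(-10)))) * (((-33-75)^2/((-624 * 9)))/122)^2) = -14463527/139604651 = -0.10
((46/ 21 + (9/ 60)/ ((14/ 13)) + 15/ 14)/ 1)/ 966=2857/ 811440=0.00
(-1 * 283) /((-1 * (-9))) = -283 /9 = -31.44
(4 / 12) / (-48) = -1 / 144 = -0.01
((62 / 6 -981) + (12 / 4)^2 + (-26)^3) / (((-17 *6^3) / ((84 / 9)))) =47.12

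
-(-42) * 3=126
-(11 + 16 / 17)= -203 / 17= -11.94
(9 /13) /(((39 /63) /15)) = 2835 /169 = 16.78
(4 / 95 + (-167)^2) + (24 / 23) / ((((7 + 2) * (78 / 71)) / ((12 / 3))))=7129802089 / 255645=27889.46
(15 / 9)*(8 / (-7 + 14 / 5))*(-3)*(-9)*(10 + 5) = -9000 / 7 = -1285.71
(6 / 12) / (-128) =-1 / 256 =-0.00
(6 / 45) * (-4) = -0.53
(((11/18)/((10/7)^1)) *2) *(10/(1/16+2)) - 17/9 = 61/27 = 2.26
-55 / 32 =-1.72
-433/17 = -25.47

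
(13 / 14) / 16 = 13 / 224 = 0.06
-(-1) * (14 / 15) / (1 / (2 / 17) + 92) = 28 / 3015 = 0.01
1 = 1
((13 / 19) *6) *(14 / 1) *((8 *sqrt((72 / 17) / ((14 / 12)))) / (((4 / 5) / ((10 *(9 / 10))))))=168480 *sqrt(357) / 323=9855.53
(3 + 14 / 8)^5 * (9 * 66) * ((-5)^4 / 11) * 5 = 408048541.26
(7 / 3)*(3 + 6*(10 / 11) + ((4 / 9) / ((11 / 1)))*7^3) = 15463 / 297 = 52.06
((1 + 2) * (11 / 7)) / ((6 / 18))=14.14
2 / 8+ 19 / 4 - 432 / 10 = -191 / 5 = -38.20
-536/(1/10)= -5360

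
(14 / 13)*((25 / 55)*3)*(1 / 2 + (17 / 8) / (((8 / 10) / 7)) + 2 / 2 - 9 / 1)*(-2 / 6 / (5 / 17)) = -42245 / 2288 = -18.46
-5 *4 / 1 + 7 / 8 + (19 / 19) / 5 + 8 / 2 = -14.92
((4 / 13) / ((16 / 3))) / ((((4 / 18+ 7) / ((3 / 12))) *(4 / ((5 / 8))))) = 27 / 86528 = 0.00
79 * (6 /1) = 474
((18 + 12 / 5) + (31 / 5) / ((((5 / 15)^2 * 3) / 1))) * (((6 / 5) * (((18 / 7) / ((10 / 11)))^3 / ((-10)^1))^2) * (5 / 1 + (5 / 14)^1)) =330459532439751 / 257357187500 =1284.05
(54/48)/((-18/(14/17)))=-7/136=-0.05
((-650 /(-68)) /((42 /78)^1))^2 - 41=15528221 /56644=274.14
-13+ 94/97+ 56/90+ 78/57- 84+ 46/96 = -124151861/1326960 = -93.56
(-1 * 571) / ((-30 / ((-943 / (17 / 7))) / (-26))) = 48999223 / 255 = 192153.82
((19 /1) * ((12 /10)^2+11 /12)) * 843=3774673 /100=37746.73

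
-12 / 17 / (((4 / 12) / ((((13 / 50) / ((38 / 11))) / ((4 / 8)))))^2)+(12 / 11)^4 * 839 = 66722217647157 / 56157385625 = 1188.13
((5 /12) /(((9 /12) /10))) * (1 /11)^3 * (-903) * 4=-60200 /3993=-15.08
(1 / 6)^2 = 1 / 36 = 0.03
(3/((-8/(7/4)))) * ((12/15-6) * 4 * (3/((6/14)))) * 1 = 95.55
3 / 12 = 1 / 4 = 0.25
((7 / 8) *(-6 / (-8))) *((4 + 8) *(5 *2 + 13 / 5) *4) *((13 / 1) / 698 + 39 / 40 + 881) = 48868832439 / 139600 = 350063.27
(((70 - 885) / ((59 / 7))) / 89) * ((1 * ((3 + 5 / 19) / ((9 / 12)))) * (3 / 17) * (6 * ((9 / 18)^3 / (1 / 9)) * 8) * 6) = -458408160 / 1696073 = -270.28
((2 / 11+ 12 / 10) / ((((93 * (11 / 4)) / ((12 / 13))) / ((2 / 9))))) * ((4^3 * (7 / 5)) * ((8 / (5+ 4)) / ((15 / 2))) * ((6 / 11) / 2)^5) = 17432576 / 981666239125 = 0.00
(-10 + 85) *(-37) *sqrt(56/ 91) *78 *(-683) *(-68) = -7886068114.23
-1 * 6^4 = -1296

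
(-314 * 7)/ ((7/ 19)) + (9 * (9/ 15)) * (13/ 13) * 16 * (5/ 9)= -5918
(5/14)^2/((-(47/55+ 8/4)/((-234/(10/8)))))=8.36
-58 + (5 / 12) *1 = -691 / 12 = -57.58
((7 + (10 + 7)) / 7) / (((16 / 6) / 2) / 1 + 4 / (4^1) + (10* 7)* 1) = 72 / 1519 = 0.05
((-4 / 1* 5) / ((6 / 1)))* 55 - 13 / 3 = -563 / 3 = -187.67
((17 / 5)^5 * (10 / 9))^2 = 8063975601796 / 31640625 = 254861.45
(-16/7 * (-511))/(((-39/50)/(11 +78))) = -5197600/39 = -133271.79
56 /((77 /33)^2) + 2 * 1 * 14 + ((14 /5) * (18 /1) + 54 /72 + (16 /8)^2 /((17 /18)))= 222937 /2380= 93.67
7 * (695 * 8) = 38920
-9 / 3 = -3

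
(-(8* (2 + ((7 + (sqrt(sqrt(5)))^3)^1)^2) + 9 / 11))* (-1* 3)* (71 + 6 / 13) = 515595 / 143 + 22296* (5^(3 / 4) + 7)^2 / 13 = 187105.35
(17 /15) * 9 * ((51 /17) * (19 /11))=2907 /55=52.85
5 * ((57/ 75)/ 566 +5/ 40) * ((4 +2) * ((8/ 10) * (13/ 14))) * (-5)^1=-278889/ 19810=-14.08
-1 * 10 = -10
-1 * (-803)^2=-644809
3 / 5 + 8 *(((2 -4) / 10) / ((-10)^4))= 3749 / 6250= 0.60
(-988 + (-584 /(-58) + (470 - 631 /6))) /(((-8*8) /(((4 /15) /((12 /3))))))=106679 /167040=0.64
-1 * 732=-732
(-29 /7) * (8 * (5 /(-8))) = 145 /7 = 20.71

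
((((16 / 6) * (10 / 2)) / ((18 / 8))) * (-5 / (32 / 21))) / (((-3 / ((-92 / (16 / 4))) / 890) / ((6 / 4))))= -199013.89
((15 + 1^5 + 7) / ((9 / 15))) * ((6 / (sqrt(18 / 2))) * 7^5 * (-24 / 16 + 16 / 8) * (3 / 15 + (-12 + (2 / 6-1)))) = -72286907 / 9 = -8031878.56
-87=-87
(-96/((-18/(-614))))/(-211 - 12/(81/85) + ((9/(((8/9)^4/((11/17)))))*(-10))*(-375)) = -3078291456/32672727683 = -0.09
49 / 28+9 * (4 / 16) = 4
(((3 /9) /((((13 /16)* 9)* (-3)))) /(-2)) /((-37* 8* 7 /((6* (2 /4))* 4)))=-0.00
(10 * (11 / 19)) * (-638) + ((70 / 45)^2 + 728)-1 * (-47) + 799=-3258470 / 1539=-2117.26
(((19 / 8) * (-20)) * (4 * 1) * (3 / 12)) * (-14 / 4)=665 / 4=166.25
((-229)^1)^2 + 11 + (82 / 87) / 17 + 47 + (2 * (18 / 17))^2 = 1320096503 / 25143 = 52503.54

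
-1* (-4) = 4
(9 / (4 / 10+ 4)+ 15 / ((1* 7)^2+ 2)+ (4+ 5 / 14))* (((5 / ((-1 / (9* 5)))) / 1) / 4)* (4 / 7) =-1972350 / 9163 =-215.25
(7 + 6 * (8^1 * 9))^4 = 37141383841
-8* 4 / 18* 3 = -16 / 3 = -5.33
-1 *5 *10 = -50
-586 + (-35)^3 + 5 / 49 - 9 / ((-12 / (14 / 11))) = -46849819 / 1078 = -43459.94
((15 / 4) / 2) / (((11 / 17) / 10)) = 1275 / 44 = 28.98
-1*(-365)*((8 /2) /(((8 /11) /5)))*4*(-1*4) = -160600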